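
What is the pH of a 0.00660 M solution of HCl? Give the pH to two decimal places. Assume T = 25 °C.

HCl is a strong acid and dissociates completely, so [H+] = 0.00660 M.
pH = -log(0.0066) = 2.18

pH = 2.18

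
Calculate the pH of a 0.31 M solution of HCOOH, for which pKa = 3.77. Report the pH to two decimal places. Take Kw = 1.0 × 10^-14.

HCOOH ⇌ HCOO- + H+
Ka = 10^(−3.77) = 1.70 × 10^-4
From the ICE table, Ka = x²/(0.31 − x) = 1.70 × 10^-4.
Since Ka ≪ C₀, x ≈ √(Ka·C₀) = 7.26 × 10^-3 M.
pH = −log[H+] = −log(7.26 × 10^-3) = 2.14

pH = 2.14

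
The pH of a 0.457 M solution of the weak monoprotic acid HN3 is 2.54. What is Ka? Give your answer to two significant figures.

[H+] = 10^(-2.54) = 2.88 × 10^-3 M
At equilibrium [HA] = 0.457 − 2.88 × 10^-3 = 4.54 × 10^-1 M
Ka = [H+][A-]/[HA] = (2.88 × 10^-3)² / 4.54 × 10^-1 = 1.8 × 10^-5

Ka = 1.8 × 10^-5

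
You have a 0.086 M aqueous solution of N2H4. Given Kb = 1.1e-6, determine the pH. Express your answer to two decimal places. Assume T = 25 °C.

N2H4 + H2O ⇌ N2H5+ + OH-
Kb = x²/(0.086 − x) = 1.1 × 10^-6
Neglecting x in the denominator: x = √(1.1 × 10^-6 × 0.086) = 3.08 × 10^-4 M
Check: 0.36% ionized — well under 5%, approximation valid.
pOH = 3.51, so pH = 14.00 − pOH = 10.49

pH = 10.49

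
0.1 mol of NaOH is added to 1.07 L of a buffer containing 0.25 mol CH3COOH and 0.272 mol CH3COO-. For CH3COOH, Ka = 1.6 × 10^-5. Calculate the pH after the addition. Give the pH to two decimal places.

pH = 5.19

OH- converts CH3COOH to CH3COO-: CH3COOH → 0.15 mol, CH3COO- → 0.372 mol.
pKa = −log(1.6 × 10^-5) = 4.796
pH = pKa + log([A⁻]/[HA]) = 4.796 + log(0.372/0.15) = 4.796 +0.394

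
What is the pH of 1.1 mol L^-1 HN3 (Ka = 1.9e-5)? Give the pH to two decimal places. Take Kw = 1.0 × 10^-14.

HN3 ⇌ N3- + H+
From the ICE table, Ka = x²/(1.1 − x) = 1.9 × 10^-5.
Since Ka ≪ C₀, x ≈ √(Ka·C₀) = 4.57 × 10^-3 M.
(x/C₀ = 0.42% < 5%, so the approximation holds.)
pH = −log[H+] = −log(4.57 × 10^-3) = 2.34

pH = 2.34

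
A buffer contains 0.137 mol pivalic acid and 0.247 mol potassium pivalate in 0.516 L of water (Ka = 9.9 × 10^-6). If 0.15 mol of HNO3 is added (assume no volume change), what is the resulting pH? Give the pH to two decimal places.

Added H+ converts (CH3)3CCOO- to (CH3)3CCOOH: (CH3)3CCOOH → 0.287 mol, (CH3)3CCOO- → 0.097 mol.
pKa = −log(9.9 × 10^-6) = 5.004
pH = pKa + log(n_(CH3)3CCOO-/n_(CH3)3CCOOH) = 5.004 + log(0.097/0.287) = 5.004 + (-0.471)

pH = 4.53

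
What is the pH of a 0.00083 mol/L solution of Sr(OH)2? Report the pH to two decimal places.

pH = 11.22

Sr(OH)2 is a strong base (each formula unit releases 2 OH-); [OH-] = 0.00166 M.
pOH = -log(0.00166) = 2.78
pH = 14.00 - 2.78 = 11.22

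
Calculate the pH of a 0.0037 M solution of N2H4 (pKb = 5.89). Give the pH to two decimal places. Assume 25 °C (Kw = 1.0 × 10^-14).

pH = 9.84

N2H4 + H2O ⇌ N2H5+ + OH-
Kb = 10^(−5.89) = 1.29 × 10^-6
From the ICE table, Kb = x²/(0.0037 − x) = 1.29 × 10^-6.
Since Kb ≪ C₀, x ≈ √(Kb·C₀) = 6.91 × 10^-5 M.
pOH = 4.16, so pH = 14.00 − pOH = 9.84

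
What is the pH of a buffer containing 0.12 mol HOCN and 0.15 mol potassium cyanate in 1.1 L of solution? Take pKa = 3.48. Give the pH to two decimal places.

Using pH = pKa + log([base]/[acid]) with [base]/[acid] = 0.15/0.12:
pH = 3.48 + (+0.097) = 3.58

pH = 3.58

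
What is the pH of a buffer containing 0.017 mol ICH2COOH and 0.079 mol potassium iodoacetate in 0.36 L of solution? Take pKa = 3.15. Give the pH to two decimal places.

pH = pKa + log([A⁻]/[HA]) = 3.15 + log(0.079/0.017)
pH = 3.15 + (+0.667) = 3.82

pH = 3.82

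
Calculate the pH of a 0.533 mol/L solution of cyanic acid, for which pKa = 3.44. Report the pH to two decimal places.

pH = 1.86

HOCN ⇌ OCN- + H+
Ka = 10^(−3.44) = 3.63 × 10^-4
Let x = [H+] at equilibrium. Ka = x²/(0.533 − x).
Assume x ≪ 0.533: x ≈ √(3.63 × 10^-4 × 0.533) = 1.39 × 10^-2 M
Check: 2.6% ionized — well under 5%, approximation valid.
pH = −log(1.39 × 10^-2) = 1.86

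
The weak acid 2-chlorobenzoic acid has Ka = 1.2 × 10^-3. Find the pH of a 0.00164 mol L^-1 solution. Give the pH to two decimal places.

pH = 3.03

ClC6H4COOH ⇌ ClC6H4COO- + H+
Ka = [H+]²/(0.00164 − [H+]) = 1.2 × 10^-3
Here C₀/Ka ≈ 1.37, so the small-[H+] approximation fails. Use the quadratic:
[H+] = (−Ka + √(Ka² + 4·Ka·C₀))/2 = 9.26 × 10^-4 M
pH = −log[H+] = −log(9.26 × 10^-4) = 3.03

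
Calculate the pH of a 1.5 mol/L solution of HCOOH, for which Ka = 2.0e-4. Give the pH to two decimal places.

HCOOH ⇌ HCOO- + H+
From the ICE table, Ka = [H+]²/(1.5 − [H+]) = 2.0 × 10^-4.
Neglecting [H+] in the denominator: [H+] = √(2.0 × 10^-4 × 1.5) = 1.73 × 10^-2 M
pH = −log(1.73 × 10^-2) = 1.76

pH = 1.76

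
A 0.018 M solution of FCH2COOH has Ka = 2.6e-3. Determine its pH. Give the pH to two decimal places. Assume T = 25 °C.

FCH2COOH ⇌ FCH2COO- + H+
Ka = [H+]²/(0.018 − [H+]) = 2.6 × 10^-3
Here C₀/Ka ≈ 6.92, so the small-[H+] approximation fails. Use the quadratic:
[H+] = (−Ka + √(Ka² + 4·Ka·C₀))/2 = 5.66 × 10^-3 M
pH = −log[H+] = −log(5.66 × 10^-3) = 2.25

pH = 2.25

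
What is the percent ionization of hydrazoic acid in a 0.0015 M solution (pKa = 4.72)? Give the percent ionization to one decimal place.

HN3 ⇌ N3- + H+; let x = [H+] at equilibrium.
Ka = 10^(−4.72) = 1.91 × 10^-5
Ka = x²/(C₀ − x); solving the quadratic gives x = 1.60 × 10^-4 M.
Fraction ionized = 1.60 × 10^-4 / 0.0015 = 0.1067 → 10.7%

10.7%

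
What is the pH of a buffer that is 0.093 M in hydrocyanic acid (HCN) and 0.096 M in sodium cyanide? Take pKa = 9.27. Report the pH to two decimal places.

Henderson–Hasselbalch: pH = pKa + log([CN-]/[HCN]) = 9.27 + log(0.096/0.093)
pH = 9.27 + (+0.014) = 9.28

pH = 9.28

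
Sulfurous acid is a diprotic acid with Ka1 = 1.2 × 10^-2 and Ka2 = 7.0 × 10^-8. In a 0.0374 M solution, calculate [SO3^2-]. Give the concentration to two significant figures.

7.0 × 10^-8 M

First ionization gives [H+] ≈ [HSO3-] = 1.60 × 10^-2 M.
Second step: Ka2 = [H+][SO3^2-]/[HSO3-] ≈ [SO3^2-] (since [H+] ≈ [HSO3-]).
So [SO3^2-] ≈ Ka2.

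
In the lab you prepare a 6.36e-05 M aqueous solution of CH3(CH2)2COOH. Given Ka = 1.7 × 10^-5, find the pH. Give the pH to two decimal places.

pH = 4.59

CH3(CH2)2COOH ⇌ CH3(CH2)2COO- + H+
Ka = [H+]²/(6.36e-05 − [H+]) = 1.7 × 10^-5
[H+] is not negligible relative to C₀; solve [H+]² + 1.7e-05·[H+] − 1.08e-09 = 0.
[H+] = [−1.7e-05 + √(1.7e-05² + 4.32e-09)]/2 = 2.55 × 10^-5 M
pH = −log(2.55 × 10^-5) = 4.59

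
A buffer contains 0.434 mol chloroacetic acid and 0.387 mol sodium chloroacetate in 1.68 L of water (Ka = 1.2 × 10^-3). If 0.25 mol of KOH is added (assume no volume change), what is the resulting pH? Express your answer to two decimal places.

pH = 3.46

OH- converts ClCH2COOH to ClCH2COO-: ClCH2COOH → 0.184 mol, ClCH2COO- → 0.637 mol.
pKa = −log(1.2 × 10^-3) = 2.921
pH = pKa + log([A⁻]/[HA]) = 2.921 + log(0.637/0.184) = 2.921 +0.539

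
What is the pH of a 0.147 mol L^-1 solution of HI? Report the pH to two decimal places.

HI is a strong acid and dissociates completely, so [H+] = 0.147 M.
pH = -log(0.147) = 0.83

pH = 0.83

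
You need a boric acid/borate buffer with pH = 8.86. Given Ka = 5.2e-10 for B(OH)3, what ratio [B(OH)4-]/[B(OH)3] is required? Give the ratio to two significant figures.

ratio = 0.38

pKa = -log(5.2 × 10^-10) = 9.284
pH = pKa + log(r) ⇒ log(r) = 8.86 − 9.284 = -0.424
r = [B(OH)4-]/[B(OH)3] = 10^(-0.424) = 0.377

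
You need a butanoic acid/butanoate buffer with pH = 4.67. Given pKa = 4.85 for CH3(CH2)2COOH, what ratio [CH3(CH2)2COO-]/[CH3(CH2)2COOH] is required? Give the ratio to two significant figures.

pH = pKa + log(r) ⇒ log(r) = 4.67 − 4.85 = -0.18
r = [CH3(CH2)2COO-]/[CH3(CH2)2COOH] = 10^(-0.18) = 0.661

ratio = 0.66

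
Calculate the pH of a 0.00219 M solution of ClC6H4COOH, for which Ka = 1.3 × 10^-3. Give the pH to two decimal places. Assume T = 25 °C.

pH = 2.94

ClC6H4COOH ⇌ ClC6H4COO- + H+
Ka = x²/(0.00219 − x) = 1.3 × 10^-3
x is not negligible relative to C₀; solve x² + 0.0013·x − 2.85e-06 = 0.
x = (−Ka + √(Ka² + 4·Ka·C₀))/2 = 1.16 × 10^-3 M
pH = −log(1.16 × 10^-3) = 2.94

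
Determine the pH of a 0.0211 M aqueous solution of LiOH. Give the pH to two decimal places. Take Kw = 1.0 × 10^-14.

LiOH is a strong base; [OH-] = 0.0211 M.
pOH = -log(0.0211) = 1.68
pH = 14.00 - 1.68 = 12.32

pH = 12.32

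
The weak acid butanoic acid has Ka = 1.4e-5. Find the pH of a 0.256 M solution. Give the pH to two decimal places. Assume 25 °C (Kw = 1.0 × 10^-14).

pH = 2.72

CH3(CH2)2COOH ⇌ CH3(CH2)2COO- + H+
From the ICE table, Ka = [H+]²/(0.256 − [H+]) = 1.4 × 10^-5.
Neglecting [H+] in the denominator: [H+] = √(1.4 × 10^-5 × 0.256) = 1.89 × 10^-3 M
([H+]/C₀ = 0.74% < 5%, so the approximation holds.)
pH = −log[H+] = −log(1.89 × 10^-3) = 2.72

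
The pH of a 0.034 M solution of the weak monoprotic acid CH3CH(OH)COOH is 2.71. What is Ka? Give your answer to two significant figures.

[H+] = 10^(-2.71) = 1.95 × 10^-3 M
At equilibrium [HA] = 0.034 − 1.95 × 10^-3 = 3.21 × 10^-2 M
Ka = [H+][A-]/[HA] = (1.95 × 10^-3)² / 3.21 × 10^-2 = 1.2 × 10^-4

Ka = 1.2 × 10^-4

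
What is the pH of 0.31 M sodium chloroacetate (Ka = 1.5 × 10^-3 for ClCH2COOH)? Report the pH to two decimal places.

pH = 8.16

ClCH2COO- is the conjugate base of the weak acid ClCH2COOH.
Kb = Kw/Ka = 1.0×10^-14 / 1.5 × 10^-3 = 6.67 × 10^-12
Let x = [OH-] at equilibrium. Kb = x²/(0.31 − x).
Assume x ≪ 0.31: x ≈ √(6.67 × 10^-12 × 0.31) = 1.44 × 10^-6 M
pOH = 5.84, so pH = 14.00 − pOH = 8.16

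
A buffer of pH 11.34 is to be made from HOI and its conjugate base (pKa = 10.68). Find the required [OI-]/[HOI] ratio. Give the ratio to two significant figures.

ratio = 4.6

pH = pKa + log(r) ⇒ log(r) = 11.34 − 10.68 = +0.66
r = [OI-]/[HOI] = 10^(+0.66) = 4.57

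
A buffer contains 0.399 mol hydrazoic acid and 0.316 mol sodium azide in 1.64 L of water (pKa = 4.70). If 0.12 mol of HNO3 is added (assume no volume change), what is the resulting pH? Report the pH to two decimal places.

After neutralization: n(HN3) = 0.519 mol, n(N3-) = 0.196 mol.
pH = pKa + log([A⁻]/[HA]) = 4.70 + log(0.196/0.519) = 4.70 -0.423

pH = 4.28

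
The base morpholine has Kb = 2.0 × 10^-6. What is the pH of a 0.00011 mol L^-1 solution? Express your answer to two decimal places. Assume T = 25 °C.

C4H8ONH + H2O ⇌ C4H8ONH2+ + OH-
Let x = [OH-] at equilibrium. Kb = x²/(0.00011 − x).
x is not negligible relative to C₀; solve x² + 2e-06·x − 2.2e-10 = 0.
x = [−2e-06 + √(2e-06² + 8.8e-10)]/2 = 1.39 × 10^-5 M
pOH = −log(1.39 × 10^-5) = 4.86; pH = 14.00 − 4.86 = 9.14

pH = 9.14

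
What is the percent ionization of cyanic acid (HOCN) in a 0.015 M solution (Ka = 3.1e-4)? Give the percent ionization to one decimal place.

13.4%

HOCN ⇌ OCN- + H+; let x = [H+] at equilibrium.
Ka = x²/(C₀ − x); solving the quadratic gives x = 2.01 × 10^-3 M.
% ionization = x/C₀ × 100% = 2.01 × 10^-3/0.015 × 100% = 13.4%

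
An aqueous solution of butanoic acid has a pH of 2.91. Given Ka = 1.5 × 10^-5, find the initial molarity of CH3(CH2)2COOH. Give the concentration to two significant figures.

[H+] = 10^(-2.91) = 1.23 × 10^-3 M = x
Ka = x²/(C₀ − x) ⇒ C₀ = x + x²/Ka
C₀ = 1.23 × 10^-3 + (1.23 × 10^-3)²/(1.5 × 10^-5) = 1.02 × 10^-1 M

C₀ = 1.0 × 10^-1 M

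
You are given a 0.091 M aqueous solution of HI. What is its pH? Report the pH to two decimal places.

HI is a strong acid and dissociates completely, so [H+] = 0.091 M.
pH = -log(0.091) = 1.04

pH = 1.04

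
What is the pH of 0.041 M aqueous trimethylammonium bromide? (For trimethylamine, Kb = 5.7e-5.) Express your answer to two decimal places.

(CH3)3NH+ is the conjugate acid of the weak base (CH3)3N.
Ka = Kw/Kb = 1.0×10^-14 / 5.7 × 10^-5 = 1.75 × 10^-10
From the ICE table, Ka = [H+]²/(0.041 − [H+]) = 1.75 × 10^-10.
Neglecting [H+] in the denominator: [H+] = √(1.75 × 10^-10 × 0.041) = 2.68 × 10^-6 M
([H+]/C₀ = 0.0065% < 5%, so the approximation holds.)
pH = −log(2.68 × 10^-6) = 5.57

pH = 5.57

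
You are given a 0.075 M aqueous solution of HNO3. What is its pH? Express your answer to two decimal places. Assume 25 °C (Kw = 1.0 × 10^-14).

HNO3 is a strong acid and dissociates completely, so [H+] = 0.075 M.
pH = -log(0.075) = 1.12

pH = 1.12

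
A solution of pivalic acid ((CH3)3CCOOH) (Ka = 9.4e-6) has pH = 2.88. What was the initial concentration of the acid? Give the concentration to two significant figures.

C₀ = 1.9 × 10^-1 M

[H+] = 10^(-2.88) = 1.32 × 10^-3 M = x
Ka = x²/(C₀ − x) ⇒ C₀ = x + x²/Ka
C₀ = 1.32 × 10^-3 + (1.32 × 10^-3)²/(9.4 × 10^-6) = 1.87 × 10^-1 M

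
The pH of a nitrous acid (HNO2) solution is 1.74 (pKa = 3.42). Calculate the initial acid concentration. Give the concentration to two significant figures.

C₀ = 8.9 × 10^-1 M

[H+] = 10^(-1.74) = 1.82 × 10^-2 M = x
Ka = 10^(−3.42) = 3.80 × 10^-4
Ka = x²/(C₀ − x) ⇒ C₀ = x + x²/Ka
C₀ = 1.82 × 10^-2 + (1.82 × 10^-2)²/(3.80 × 10^-4) = 8.90 × 10^-1 M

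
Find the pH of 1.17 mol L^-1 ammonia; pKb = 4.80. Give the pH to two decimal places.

NH3 + H2O ⇌ NH4+ + OH-
Kb = 10^(−4.80) = 1.58 × 10^-5
Kb = [OH-]²/(1.17 − [OH-]) = 1.58 × 10^-5
Neglecting [OH-] in the denominator: [OH-] = √(1.58 × 10^-5 × 1.17) = 4.30 × 10^-3 M
([OH-]/C₀ = 0.37% < 5%, so the approximation holds.)
pOH = −log(4.30 × 10^-3) = 2.37; pH = 14.00 − 2.37 = 11.63

pH = 11.63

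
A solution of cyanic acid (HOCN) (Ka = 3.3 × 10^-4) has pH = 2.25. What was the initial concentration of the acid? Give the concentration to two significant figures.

[H+] = 10^(-2.25) = 5.62 × 10^-3 M = x
Ka = x²/(C₀ − x) ⇒ C₀ = x + x²/Ka
C₀ = 5.62 × 10^-3 + (5.62 × 10^-3)²/(3.3 × 10^-4) = 1.01 × 10^-1 M

C₀ = 1.0 × 10^-1 M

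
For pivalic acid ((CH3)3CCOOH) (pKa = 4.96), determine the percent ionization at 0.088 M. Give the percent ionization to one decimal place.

(CH3)3CCOOH ⇌ (CH3)3CCOO- + H+; let x = [H+] at equilibrium.
Ka = 10^(−4.96) = 1.10 × 10^-5
x ≈ √(Ka·C₀) = √(1.10 × 10^-5 × 0.088) = 9.84 × 10^-4 M
Fraction ionized = 9.84 × 10^-4 / 0.088 = 0.0112 → 1.1%

1.1%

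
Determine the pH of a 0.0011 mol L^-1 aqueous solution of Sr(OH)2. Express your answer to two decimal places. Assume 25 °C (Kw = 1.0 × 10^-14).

pH = 11.34

Sr(OH)2 is a strong base (each formula unit releases 2 OH-); [OH-] = 0.0022 M.
pOH = -log(0.0022) = 2.66
pH = 14.00 - 2.66 = 11.34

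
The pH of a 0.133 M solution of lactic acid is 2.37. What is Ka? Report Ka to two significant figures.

[H+] = 10^(-2.37) = 4.27 × 10^-3 M
At equilibrium [HA] = 0.133 − 4.27 × 10^-3 = 1.29 × 10^-1 M
Ka = [H+][A-]/[HA] = (4.27 × 10^-3)² / 1.29 × 10^-1 = 1.4 × 10^-4

Ka = 1.4 × 10^-4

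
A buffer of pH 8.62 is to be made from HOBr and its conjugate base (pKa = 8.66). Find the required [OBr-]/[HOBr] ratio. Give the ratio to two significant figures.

pH = pKa + log(r) ⇒ log(r) = 8.62 − 8.66 = -0.04
r = [OBr-]/[HOBr] = 10^(-0.04) = 0.912

ratio = 0.91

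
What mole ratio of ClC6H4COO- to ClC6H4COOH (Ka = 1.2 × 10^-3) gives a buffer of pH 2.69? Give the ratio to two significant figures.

ratio = 0.59

pKa = -log(1.2 × 10^-3) = 2.921
pH = pKa + log(r) ⇒ log(r) = 2.69 − 2.921 = -0.231
r = [ClC6H4COO-]/[ClC6H4COOH] = 10^(-0.231) = 0.587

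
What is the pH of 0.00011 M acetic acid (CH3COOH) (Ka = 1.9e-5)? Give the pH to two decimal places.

CH3COOH ⇌ CH3COO- + H+
Let x = [H+] at equilibrium. Ka = x²/(0.00011 − x).
Here C₀/Ka ≈ 5.79, so the small-x approximation fails. Use the quadratic:
x = [−1.9e-05 + √(1.9e-05² + 8.36e-09)]/2 = 3.72 × 10^-5 M
pH = −log[H+] = −log(3.72 × 10^-5) = 4.43

pH = 4.43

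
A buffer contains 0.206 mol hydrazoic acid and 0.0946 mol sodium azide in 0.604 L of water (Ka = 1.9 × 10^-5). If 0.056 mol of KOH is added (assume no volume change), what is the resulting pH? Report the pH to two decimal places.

pH = 4.72

OH- converts HN3 to N3-: HN3 → 0.15 mol, N3- → 0.151 mol.
pKa = −log(1.9 × 10^-5) = 4.721
Henderson–Hasselbalch with mole ratio 0.151/0.15: pH = 4.721 + (+0.003)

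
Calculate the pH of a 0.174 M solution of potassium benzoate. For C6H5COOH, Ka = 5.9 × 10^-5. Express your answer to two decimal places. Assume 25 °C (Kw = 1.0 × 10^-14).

C6H5COO- is the conjugate base of the weak acid C6H5COOH.
Kb = Kw/Ka = 1.0×10^-14 / 5.9 × 10^-5 = 1.69 × 10^-10
Kb = x²/(0.174 − x) = 1.69 × 10^-10
Assume x ≪ 0.174: x ≈ √(1.69 × 10^-10 × 0.174) = 5.42 × 10^-6 M
pOH = 5.27, so pH = 14.00 − pOH = 8.73

pH = 8.73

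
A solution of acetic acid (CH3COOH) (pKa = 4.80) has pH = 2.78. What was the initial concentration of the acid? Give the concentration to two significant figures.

C₀ = 1.8 × 10^-1 M

[H+] = 10^(-2.78) = 1.66 × 10^-3 M = x
Ka = 10^(−4.80) = 1.58 × 10^-5
Ka = x²/(C₀ − x) ⇒ C₀ = x + x²/Ka
C₀ = 1.66 × 10^-3 + (1.66 × 10^-3)²/(1.58 × 10^-5) = 1.76 × 10^-1 M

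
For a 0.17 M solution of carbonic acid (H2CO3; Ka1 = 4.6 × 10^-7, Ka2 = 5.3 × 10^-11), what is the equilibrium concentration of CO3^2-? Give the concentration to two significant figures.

5.3 × 10^-11 M

First ionization gives [H+] ≈ [HCO3-] = 2.80 × 10^-4 M.
Second step: Ka2 = [H+][CO3^2-]/[HCO3-] ≈ [CO3^2-] (since [H+] ≈ [HCO3-]).
So [CO3^2-] ≈ Ka2.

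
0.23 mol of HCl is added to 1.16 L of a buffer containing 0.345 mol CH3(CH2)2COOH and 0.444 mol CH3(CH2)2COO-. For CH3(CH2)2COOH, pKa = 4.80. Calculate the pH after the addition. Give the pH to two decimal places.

pH = 4.37

Added H+ converts CH3(CH2)2COO- to CH3(CH2)2COOH: CH3(CH2)2COOH → 0.575 mol, CH3(CH2)2COO- → 0.214 mol.
Henderson–Hasselbalch with mole ratio 0.214/0.575: pH = 4.80 + (-0.429)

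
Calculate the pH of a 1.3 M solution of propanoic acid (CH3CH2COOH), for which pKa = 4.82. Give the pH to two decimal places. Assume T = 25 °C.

CH3CH2COOH ⇌ CH3CH2COO- + H+
Ka = 10^(−4.82) = 1.51 × 10^-5
From the ICE table, Ka = [H+]²/(1.3 − [H+]) = 1.51 × 10^-5.
Since Ka ≪ C₀, [H+] ≈ √(Ka·C₀) = 4.43 × 10^-3 M.
Check: 0.34% ionized — well under 5%, approximation valid.
pH = −log(4.43 × 10^-3) = 2.35

pH = 2.35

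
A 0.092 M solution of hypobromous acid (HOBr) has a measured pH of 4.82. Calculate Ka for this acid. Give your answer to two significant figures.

[H+] = 10^(-4.82) = 1.51 × 10^-5 M
At equilibrium [HA] = 0.092 − 1.51 × 10^-5 = 9.20 × 10^-2 M
Ka = [H+][A-]/[HA] = (1.51 × 10^-5)² / 9.20 × 10^-2 = 2.5 × 10^-9

Ka = 2.5 × 10^-9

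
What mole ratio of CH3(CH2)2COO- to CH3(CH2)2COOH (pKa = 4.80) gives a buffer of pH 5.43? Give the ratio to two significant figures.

pH = pKa + log(r) ⇒ log(r) = 5.43 − 4.80 = +0.63
r = [CH3(CH2)2COO-]/[CH3(CH2)2COOH] = 10^(+0.63) = 4.27

ratio = 4.3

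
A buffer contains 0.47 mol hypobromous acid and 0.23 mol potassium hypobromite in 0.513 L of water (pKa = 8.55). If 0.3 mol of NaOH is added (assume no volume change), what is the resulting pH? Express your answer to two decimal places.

pH = 9.04

OH- converts HOBr to OBr-: HOBr → 0.17 mol, OBr- → 0.53 mol.
pH = pKa + log(n_OBr-/n_HOBr) = 8.55 + log(0.53/0.17) = 8.55 + (+0.494)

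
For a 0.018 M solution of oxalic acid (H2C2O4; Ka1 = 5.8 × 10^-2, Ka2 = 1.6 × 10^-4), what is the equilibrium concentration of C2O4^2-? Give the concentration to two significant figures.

1.6 × 10^-4 M

First ionization gives [H+] ≈ [HC2O4-] = 1.44 × 10^-2 M.
Second step: Ka2 = [H+][C2O4^2-]/[HC2O4-] ≈ [C2O4^2-] (since [H+] ≈ [HC2O4-]).
So [C2O4^2-] ≈ Ka2.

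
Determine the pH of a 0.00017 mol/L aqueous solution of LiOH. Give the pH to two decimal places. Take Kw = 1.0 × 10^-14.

LiOH is a strong base; [OH-] = 0.00017 M.
pOH = -log(0.00017) = 3.77
pH = 14.00 - 3.77 = 10.23

pH = 10.23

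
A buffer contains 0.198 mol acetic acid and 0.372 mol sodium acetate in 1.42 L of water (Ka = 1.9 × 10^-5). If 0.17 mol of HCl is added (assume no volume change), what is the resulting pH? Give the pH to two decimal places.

pH = 4.46

After neutralization: n(CH3COOH) = 0.368 mol, n(CH3COO-) = 0.202 mol.
pKa = −log(1.9 × 10^-5) = 4.721
Henderson–Hasselbalch with mole ratio 0.202/0.368: pH = 4.721 + (-0.260)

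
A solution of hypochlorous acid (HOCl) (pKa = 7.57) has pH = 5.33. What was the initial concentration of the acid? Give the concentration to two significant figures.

[H+] = 10^(-5.33) = 4.68 × 10^-6 M = x
Ka = 10^(−7.57) = 2.69 × 10^-8
Ka = x²/(C₀ − x) ⇒ C₀ = x + x²/Ka
C₀ = 4.68 × 10^-6 + (4.68 × 10^-6)²/(2.69 × 10^-8) = 8.19 × 10^-4 M

C₀ = 8.2 × 10^-4 M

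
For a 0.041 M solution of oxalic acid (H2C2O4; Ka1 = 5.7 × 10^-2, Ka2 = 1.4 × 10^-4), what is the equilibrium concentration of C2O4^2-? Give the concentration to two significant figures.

First ionization gives [H+] ≈ [HC2O4-] = 2.76 × 10^-2 M.
Second step: Ka2 = [H+][C2O4^2-]/[HC2O4-] ≈ [C2O4^2-] (since [H+] ≈ [HC2O4-]).
So [C2O4^2-] ≈ Ka2.

1.4 × 10^-4 M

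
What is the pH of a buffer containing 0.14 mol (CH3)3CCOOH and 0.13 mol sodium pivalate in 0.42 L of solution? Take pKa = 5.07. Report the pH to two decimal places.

pH = 5.04

pH = pKa + log([A⁻]/[HA]) = 5.07 + log(0.13/0.14)
pH = 5.07 + (-0.032) = 5.04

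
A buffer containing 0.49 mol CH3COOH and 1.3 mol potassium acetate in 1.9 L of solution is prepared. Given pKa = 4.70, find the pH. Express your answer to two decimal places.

pH = pKa + log([A⁻]/[HA]) = 4.70 + log(1.3/0.49)
pH = 4.70 + (+0.424) = 5.12

pH = 5.12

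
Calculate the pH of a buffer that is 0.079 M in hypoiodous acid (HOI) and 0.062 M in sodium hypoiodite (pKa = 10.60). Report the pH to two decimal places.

pH = 10.49

pH = pKa + log([A⁻]/[HA]) = 10.60 + log(0.062/0.079)
pH = 10.60 + (-0.105) = 10.49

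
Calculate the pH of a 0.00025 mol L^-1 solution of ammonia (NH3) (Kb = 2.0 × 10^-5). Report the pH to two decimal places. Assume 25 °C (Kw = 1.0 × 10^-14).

pH = 9.79

NH3 + H2O ⇌ NH4+ + OH-
From the ICE table, Kb = [OH-]²/(0.00025 − [OH-]) = 2.0 × 10^-5.
[OH-] is not negligible relative to C₀; solve [OH-]² + 2e-05·[OH-] − 5e-09 = 0.
[OH-] = [−2e-05 + √(2e-05² + 2e-08)]/2 = 6.14 × 10^-5 M
pOH = 4.21, so pH = 14.00 − pOH = 9.79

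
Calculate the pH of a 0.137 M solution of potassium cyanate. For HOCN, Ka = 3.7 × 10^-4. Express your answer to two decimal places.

pH = 8.28

OCN- is the conjugate base of the weak acid HOCN.
Kb = Kw/Ka = 1.0×10^-14 / 3.7 × 10^-4 = 2.70 × 10^-11
From the ICE table, Kb = [OH-]²/(0.137 − [OH-]) = 2.70 × 10^-11.
Neglecting [OH-] in the denominator: [OH-] = √(2.70 × 10^-11 × 0.137) = 1.92 × 10^-6 M
([OH-]/C₀ = 0.0014% < 5%, so the approximation holds.)
pOH = 5.72, so pH = 14.00 − pOH = 8.28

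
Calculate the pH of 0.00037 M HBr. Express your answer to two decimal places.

HBr is a strong acid and dissociates completely, so [H+] = 0.00037 M.
pH = -log(0.00037) = 3.43

pH = 3.43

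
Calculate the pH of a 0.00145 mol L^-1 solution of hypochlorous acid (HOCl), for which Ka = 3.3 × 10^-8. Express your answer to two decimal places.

pH = 5.16

HOCl ⇌ OCl- + H+
From the ICE table, Ka = x²/(0.00145 − x) = 3.3 × 10^-8.
Assume x ≪ 0.00145: x ≈ √(3.3 × 10^-8 × 0.00145) = 6.92 × 10^-6 M
Check: 0.48% ionized — well under 5%, approximation valid.
pH = −log(6.92 × 10^-6) = 5.16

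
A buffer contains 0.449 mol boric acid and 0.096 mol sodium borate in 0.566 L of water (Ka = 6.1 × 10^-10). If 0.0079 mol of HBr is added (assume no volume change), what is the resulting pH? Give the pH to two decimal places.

pH = 8.50

After neutralization: n(B(OH)3) = 0.457 mol, n(B(OH)4-) = 0.0881 mol.
pKa = −log(6.1 × 10^-10) = 9.215
pH = pKa + log([A⁻]/[HA]) = 9.215 + log(0.0881/0.457) = 9.215 -0.715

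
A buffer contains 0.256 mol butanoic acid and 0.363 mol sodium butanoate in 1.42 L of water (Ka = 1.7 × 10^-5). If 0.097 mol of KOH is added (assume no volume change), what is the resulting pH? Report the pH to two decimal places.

pH = 5.23

OH- converts CH3(CH2)2COOH to CH3(CH2)2COO-: CH3(CH2)2COOH → 0.159 mol, CH3(CH2)2COO- → 0.46 mol.
pKa = −log(1.7 × 10^-5) = 4.770
Henderson–Hasselbalch with mole ratio 0.46/0.159: pH = 4.770 + (+0.461)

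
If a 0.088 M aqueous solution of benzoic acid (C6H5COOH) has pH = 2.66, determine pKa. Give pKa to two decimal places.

[H+] = 10^(-2.66) = 2.19 × 10^-3 M
At equilibrium [HA] = 0.088 − 2.19 × 10^-3 = 8.58 × 10^-2 M
Ka = [H+][A-]/[HA] = (2.19 × 10^-3)² / 8.58 × 10^-2 = 5.59 × 10^-5
pKa = -log(5.59 × 10^-5) = 4.25

pKa = 4.25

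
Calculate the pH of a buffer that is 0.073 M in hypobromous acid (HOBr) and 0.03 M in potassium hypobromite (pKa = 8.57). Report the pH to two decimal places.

pH = pKa + log([A⁻]/[HA]) = 8.57 + log(0.03/0.073)
pH = 8.57 + (-0.386) = 8.18

pH = 8.18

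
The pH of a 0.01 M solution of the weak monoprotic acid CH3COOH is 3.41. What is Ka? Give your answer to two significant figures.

Ka = 1.6 × 10^-5

[H+] = 10^(-3.41) = 3.89 × 10^-4 M
At equilibrium [HA] = 0.01 − 3.89 × 10^-4 = 9.61 × 10^-3 M
Ka = [H+][A-]/[HA] = (3.89 × 10^-4)² / 9.61 × 10^-3 = 1.6 × 10^-5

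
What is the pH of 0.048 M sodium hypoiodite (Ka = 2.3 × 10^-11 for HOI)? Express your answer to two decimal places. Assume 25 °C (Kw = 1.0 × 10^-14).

pH = 11.64

OI- is the conjugate base of the weak acid HOI.
Kb = Kw/Ka = 1.0×10^-14 / 2.3 × 10^-11 = 4.35 × 10^-4
Kb = [OH-]²/(0.048 − [OH-]) = 4.35 × 10^-4
The 5% rule fails; solving [OH-]² + Kb·[OH-] − Kb·C₀ = 0 exactly:
[OH-] = [−0.000435 + √(0.000435² + 8.35e-05)]/2 = 4.36 × 10^-3 M
pOH = −log(4.36 × 10^-3) = 2.36; pH = 14.00 − 2.36 = 11.64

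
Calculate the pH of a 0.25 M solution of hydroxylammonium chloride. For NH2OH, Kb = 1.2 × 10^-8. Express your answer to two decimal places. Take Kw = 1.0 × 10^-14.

pH = 3.34

NH3OH+ is the conjugate acid of the weak base NH2OH.
Ka = Kw/Kb = 1.0×10^-14 / 1.2 × 10^-8 = 8.33 × 10^-7
Ka = [H+]²/(0.25 − [H+]) = 8.33 × 10^-7
Neglecting [H+] in the denominator: [H+] = √(8.33 × 10^-7 × 0.25) = 4.56 × 10^-4 M
pH = −log(4.56 × 10^-4) = 3.34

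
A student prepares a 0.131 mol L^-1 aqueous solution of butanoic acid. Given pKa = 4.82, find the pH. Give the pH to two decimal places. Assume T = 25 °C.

CH3(CH2)2COOH ⇌ CH3(CH2)2COO- + H+
Ka = 10^(−4.82) = 1.51 × 10^-5
Ka = x²/(0.131 − x) = 1.51 × 10^-5
Neglecting x in the denominator: x = √(1.51 × 10^-5 × 0.131) = 1.41 × 10^-3 M
Check: 1.1% ionized — well under 5%, approximation valid.
pH = −log(1.41 × 10^-3) = 2.85

pH = 2.85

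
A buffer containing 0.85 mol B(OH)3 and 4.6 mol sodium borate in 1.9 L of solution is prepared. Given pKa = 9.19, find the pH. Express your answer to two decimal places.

Henderson–Hasselbalch: pH = pKa + log([B(OH)4-]/[B(OH)3]) = 9.19 + log(4.6/0.85)
pH = 9.19 + (+0.733) = 9.92

pH = 9.92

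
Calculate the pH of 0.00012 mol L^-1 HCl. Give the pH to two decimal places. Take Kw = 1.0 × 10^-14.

HCl is a strong acid and dissociates completely, so [H+] = 0.00012 M.
pH = -log(0.00012) = 3.92

pH = 3.92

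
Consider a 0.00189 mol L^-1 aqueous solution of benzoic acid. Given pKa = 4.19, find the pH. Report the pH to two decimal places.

pH = 3.50

C6H5COOH ⇌ C6H5COO- + H+
Ka = 10^(−4.19) = 6.46 × 10^-5
From the ICE table, Ka = x²/(0.00189 − x) = 6.46 × 10^-5.
x is not negligible relative to C₀; solve x² + 6.46e-05·x − 1.22e-07 = 0.
x = (−Ka + √(Ka² + 4·Ka·C₀))/2 = 3.19 × 10^-4 M
pH = −log(3.19 × 10^-4) = 3.50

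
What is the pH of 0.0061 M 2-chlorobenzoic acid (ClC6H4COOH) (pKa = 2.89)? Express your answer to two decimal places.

ClC6H4COOH ⇌ ClC6H4COO- + H+
Ka = 10^(−2.89) = 1.29 × 10^-3
From the ICE table, Ka = [H+]²/(0.0061 − [H+]) = 1.29 × 10^-3.
Here C₀/Ka ≈ 4.73, so the small-[H+] approximation fails. Use the quadratic:
[H+] = [−0.00129 + √(0.00129² + 3.15e-05)]/2 = 2.23 × 10^-3 M
pH = −log[H+] = −log(2.23 × 10^-3) = 2.65

pH = 2.65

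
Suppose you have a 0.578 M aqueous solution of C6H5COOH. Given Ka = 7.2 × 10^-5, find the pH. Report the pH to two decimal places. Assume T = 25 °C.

pH = 2.19

C6H5COOH ⇌ C6H5COO- + H+
From the ICE table, Ka = [H+]²/(0.578 − [H+]) = 7.2 × 10^-5.
Neglecting [H+] in the denominator: [H+] = √(7.2 × 10^-5 × 0.578) = 6.45 × 10^-3 M
Check: 1.1% ionized — well under 5%, approximation valid.
pH = −log[H+] = −log(6.45 × 10^-3) = 2.19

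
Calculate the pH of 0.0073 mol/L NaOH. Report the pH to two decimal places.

NaOH is a strong base; [OH-] = 0.0073 M.
pOH = -log(0.0073) = 2.14
pH = 14.00 - 2.14 = 11.86

pH = 11.86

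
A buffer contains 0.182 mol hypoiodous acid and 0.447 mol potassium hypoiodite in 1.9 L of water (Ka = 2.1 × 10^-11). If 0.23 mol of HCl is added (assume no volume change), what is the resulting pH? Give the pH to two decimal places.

Added H+ converts OI- to HOI: HOI → 0.412 mol, OI- → 0.217 mol.
pKa = −log(2.1 × 10^-11) = 10.678
Henderson–Hasselbalch with mole ratio 0.217/0.412: pH = 10.678 + (-0.278)

pH = 10.40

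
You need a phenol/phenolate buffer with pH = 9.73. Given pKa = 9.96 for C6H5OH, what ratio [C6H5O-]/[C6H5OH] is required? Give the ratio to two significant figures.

ratio = 0.59

pH = pKa + log(r) ⇒ log(r) = 9.73 − 9.96 = -0.23
r = [C6H5O-]/[C6H5OH] = 10^(-0.23) = 0.589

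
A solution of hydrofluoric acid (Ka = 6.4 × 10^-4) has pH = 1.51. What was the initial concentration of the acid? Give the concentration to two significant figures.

C₀ = 1.5 M

[H+] = 10^(-1.51) = 3.09 × 10^-2 M = x
Ka = x²/(C₀ − x) ⇒ C₀ = x + x²/Ka
C₀ = 3.09 × 10^-2 + (3.09 × 10^-2)²/(6.4 × 10^-4) = 1.52 M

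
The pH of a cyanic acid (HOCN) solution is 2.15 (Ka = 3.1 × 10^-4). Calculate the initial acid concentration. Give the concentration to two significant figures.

[H+] = 10^(-2.15) = 7.08 × 10^-3 M = x
Ka = x²/(C₀ − x) ⇒ C₀ = x + x²/Ka
C₀ = 7.08 × 10^-3 + (7.08 × 10^-3)²/(3.1 × 10^-4) = 1.69 × 10^-1 M

C₀ = 1.7 × 10^-1 M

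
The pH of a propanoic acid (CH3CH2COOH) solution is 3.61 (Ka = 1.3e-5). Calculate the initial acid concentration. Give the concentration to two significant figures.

C₀ = 4.9 × 10^-3 M

[H+] = 10^(-3.61) = 2.45 × 10^-4 M = x
Ka = x²/(C₀ − x) ⇒ C₀ = x + x²/Ka
C₀ = 2.45 × 10^-4 + (2.45 × 10^-4)²/(1.3 × 10^-5) = 4.86 × 10^-3 M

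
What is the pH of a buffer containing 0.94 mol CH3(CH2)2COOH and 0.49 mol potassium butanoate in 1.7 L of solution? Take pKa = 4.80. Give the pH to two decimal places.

pH = pKa + log([A⁻]/[HA]) = 4.80 + log(0.49/0.94)
pH = 4.80 + (-0.283) = 4.52

pH = 4.52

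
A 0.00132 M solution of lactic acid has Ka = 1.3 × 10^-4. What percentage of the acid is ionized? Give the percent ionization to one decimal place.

CH3CH(OH)COOH ⇌ CH3CH(OH)COO- + H+; let x = [H+] at equilibrium.
Solve x² + 0.00013x − 1.72e-07 = 0 → x = 3.54 × 10^-4 M
% ionization = x/C₀ × 100% = 3.54 × 10^-4/0.00132 × 100% = 26.8%

26.8%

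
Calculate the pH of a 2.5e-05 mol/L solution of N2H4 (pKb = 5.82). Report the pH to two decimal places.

pH = 8.74

N2H4 + H2O ⇌ N2H5+ + OH-
Kb = 10^(−5.82) = 1.51 × 10^-6
Kb = [OH-]²/(2.5e-05 − [OH-]) = 1.51 × 10^-6
The 5% rule fails; solving [OH-]² + Kb·[OH-] − Kb·C₀ = 0 exactly:
[OH-] = (−Kb + √(Kb² + 4·Kb·C₀))/2 = 5.44 × 10^-6 M
pOH = 5.26, so pH = 14.00 − pOH = 8.74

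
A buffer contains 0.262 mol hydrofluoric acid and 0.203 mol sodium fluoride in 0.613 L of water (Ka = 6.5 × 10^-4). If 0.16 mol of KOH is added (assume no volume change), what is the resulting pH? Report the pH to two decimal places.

pH = 3.74

After neutralization: n(HF) = 0.102 mol, n(F-) = 0.363 mol.
pKa = −log(6.5 × 10^-4) = 3.187
Henderson–Hasselbalch with mole ratio 0.363/0.102: pH = 3.187 + (+0.551)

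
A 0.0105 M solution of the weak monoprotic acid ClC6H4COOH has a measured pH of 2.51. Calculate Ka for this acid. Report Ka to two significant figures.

Ka = 1.3 × 10^-3

[H+] = 10^(-2.51) = 3.09 × 10^-3 M
At equilibrium [HA] = 0.0105 − 3.09 × 10^-3 = 7.41 × 10^-3 M
Ka = [H+][A-]/[HA] = (3.09 × 10^-3)² / 7.41 × 10^-3 = 1.3 × 10^-3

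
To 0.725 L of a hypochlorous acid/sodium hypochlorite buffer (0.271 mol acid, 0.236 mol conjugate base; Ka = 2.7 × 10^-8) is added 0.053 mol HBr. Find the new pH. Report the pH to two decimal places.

Added H+ converts OCl- to HOCl: HOCl → 0.324 mol, OCl- → 0.183 mol.
pKa = −log(2.7 × 10^-8) = 7.569
pH = pKa + log(n_OCl-/n_HOCl) = 7.569 + log(0.183/0.324) = 7.569 + (-0.248)

pH = 7.32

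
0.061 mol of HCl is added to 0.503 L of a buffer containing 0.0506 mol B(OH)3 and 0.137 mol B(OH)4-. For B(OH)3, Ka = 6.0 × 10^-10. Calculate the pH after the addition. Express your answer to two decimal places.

Added H+ converts B(OH)4- to B(OH)3: B(OH)3 → 0.112 mol, B(OH)4- → 0.076 mol.
pKa = −log(6.0 × 10^-10) = 9.222
Henderson–Hasselbalch with mole ratio 0.076/0.112: pH = 9.222 + (-0.168)

pH = 9.05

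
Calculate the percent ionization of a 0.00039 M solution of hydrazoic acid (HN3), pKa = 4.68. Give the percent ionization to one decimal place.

HN3 ⇌ N3- + H+; let x = [H+] at equilibrium.
Ka = 10^(−4.68) = 2.09 × 10^-5
Ka = x²/(C₀ − x); solving the quadratic gives x = 8.04 × 10^-5 M.
% ionization = x/C₀ × 100% = 8.04 × 10^-5/0.00039 × 100% = 20.6%

20.6%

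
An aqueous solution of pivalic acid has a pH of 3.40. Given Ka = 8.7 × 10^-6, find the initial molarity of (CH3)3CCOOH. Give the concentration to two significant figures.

C₀ = 1.9 × 10^-2 M

[H+] = 10^(-3.40) = 3.98 × 10^-4 M = x
Ka = x²/(C₀ − x) ⇒ C₀ = x + x²/Ka
C₀ = 3.98 × 10^-4 + (3.98 × 10^-4)²/(8.7 × 10^-6) = 1.86 × 10^-2 M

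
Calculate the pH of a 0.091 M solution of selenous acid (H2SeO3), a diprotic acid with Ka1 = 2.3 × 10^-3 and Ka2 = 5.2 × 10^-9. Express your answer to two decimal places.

Since Ka1 ≫ Ka2, the first ionization dominates [H+].
Ka1 = x²/(0.091 − x) = 2.3 × 10^-3
Solving the quadratic: x = (−Ka1 + √(Ka1² + 4·Ka1·C₀))/2 = 1.34 × 10^-2 M
pH = −log(1.34 × 10^-2) = 1.87

pH = 1.87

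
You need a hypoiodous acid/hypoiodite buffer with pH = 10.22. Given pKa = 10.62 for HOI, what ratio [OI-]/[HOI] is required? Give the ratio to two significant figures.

ratio = 0.40

pH = pKa + log(r) ⇒ log(r) = 10.22 − 10.62 = -0.40
r = [OI-]/[HOI] = 10^(-0.40) = 0.398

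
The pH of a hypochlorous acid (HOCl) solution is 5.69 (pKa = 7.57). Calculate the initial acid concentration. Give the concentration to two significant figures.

C₀ = 1.6 × 10^-4 M

[H+] = 10^(-5.69) = 2.04 × 10^-6 M = x
Ka = 10^(−7.57) = 2.69 × 10^-8
Ka = x²/(C₀ − x) ⇒ C₀ = x + x²/Ka
C₀ = 2.04 × 10^-6 + (2.04 × 10^-6)²/(2.69 × 10^-8) = 1.57 × 10^-4 M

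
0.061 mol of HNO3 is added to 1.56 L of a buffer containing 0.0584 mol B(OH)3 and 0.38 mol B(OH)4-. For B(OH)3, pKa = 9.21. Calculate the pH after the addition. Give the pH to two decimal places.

pH = 9.64

After neutralization: n(B(OH)3) = 0.119 mol, n(B(OH)4-) = 0.319 mol.
Henderson–Hasselbalch with mole ratio 0.319/0.119: pH = 9.21 + (+0.428)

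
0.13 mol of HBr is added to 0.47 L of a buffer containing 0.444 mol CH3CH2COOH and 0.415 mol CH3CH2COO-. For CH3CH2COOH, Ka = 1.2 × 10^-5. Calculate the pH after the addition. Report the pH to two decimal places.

pH = 4.62

Added H+ converts CH3CH2COO- to CH3CH2COOH: CH3CH2COOH → 0.574 mol, CH3CH2COO- → 0.285 mol.
pKa = −log(1.2 × 10^-5) = 4.921
pH = pKa + log([A⁻]/[HA]) = 4.921 + log(0.285/0.574) = 4.921 -0.304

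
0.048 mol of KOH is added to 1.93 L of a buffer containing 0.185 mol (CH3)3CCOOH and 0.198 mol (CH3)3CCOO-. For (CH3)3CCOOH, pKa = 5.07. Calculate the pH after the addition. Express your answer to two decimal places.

pH = 5.32

After neutralization: n((CH3)3CCOOH) = 0.137 mol, n((CH3)3CCOO-) = 0.246 mol.
pH = pKa + log(n_(CH3)3CCOO-/n_(CH3)3CCOOH) = 5.07 + log(0.246/0.137) = 5.07 + (+0.254)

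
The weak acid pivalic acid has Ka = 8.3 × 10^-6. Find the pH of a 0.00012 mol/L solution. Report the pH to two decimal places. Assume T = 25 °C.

pH = 4.56

(CH3)3CCOOH ⇌ (CH3)3CCOO- + H+
From the ICE table, Ka = x²/(0.00012 − x) = 8.3 × 10^-6.
x is not negligible relative to C₀; solve x² + 8.3e-06·x − 9.96e-10 = 0.
x = (−Ka + √(Ka² + 4·Ka·C₀))/2 = 2.77 × 10^-5 M
pH = −log[H+] = −log(2.77 × 10^-5) = 4.56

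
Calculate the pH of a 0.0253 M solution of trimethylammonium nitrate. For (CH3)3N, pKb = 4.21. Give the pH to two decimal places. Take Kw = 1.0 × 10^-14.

(CH3)3NH+ is the conjugate acid of the weak base (CH3)3N.
Kb = 10^(−4.21) = 6.17 × 10^-5
Ka = Kw/Kb = 1.0×10^-14 / 6.17 × 10^-5 = 1.62 × 10^-10
Ka = [H+]²/(0.0253 − [H+]) = 1.62 × 10^-10
Since Ka ≪ C₀, [H+] ≈ √(Ka·C₀) = 2.02 × 10^-6 M.
pH = −log[H+] = −log(2.02 × 10^-6) = 5.69

pH = 5.69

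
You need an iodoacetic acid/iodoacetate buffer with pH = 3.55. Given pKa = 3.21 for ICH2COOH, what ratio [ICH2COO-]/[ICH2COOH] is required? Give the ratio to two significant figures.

ratio = 2.2

pH = pKa + log(r) ⇒ log(r) = 3.55 − 3.21 = +0.34
r = [ICH2COO-]/[ICH2COOH] = 10^(+0.34) = 2.19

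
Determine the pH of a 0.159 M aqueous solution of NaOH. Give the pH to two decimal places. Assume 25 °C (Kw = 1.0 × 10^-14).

NaOH is a strong base; [OH-] = 0.159 M.
pOH = -log(0.159) = 0.80
pH = 14.00 - 0.80 = 13.20

pH = 13.20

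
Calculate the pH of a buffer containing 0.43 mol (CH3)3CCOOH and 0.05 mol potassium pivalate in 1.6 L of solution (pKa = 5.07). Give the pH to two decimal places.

pH = 4.14

Using pH = pKa + log([base]/[acid]) with [base]/[acid] = 0.05/0.43:
pH = 5.07 + (-0.934) = 4.14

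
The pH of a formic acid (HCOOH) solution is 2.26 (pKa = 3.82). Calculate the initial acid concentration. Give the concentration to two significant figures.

[H+] = 10^(-2.26) = 5.50 × 10^-3 M = x
Ka = 10^(−3.82) = 1.51 × 10^-4
Ka = x²/(C₀ − x) ⇒ C₀ = x + x²/Ka
C₀ = 5.50 × 10^-3 + (5.50 × 10^-3)²/(1.51 × 10^-4) = 2.06 × 10^-1 M

C₀ = 2.1 × 10^-1 M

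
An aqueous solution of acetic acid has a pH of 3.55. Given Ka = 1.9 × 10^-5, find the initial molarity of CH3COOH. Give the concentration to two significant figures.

[H+] = 10^(-3.55) = 2.82 × 10^-4 M = x
Ka = x²/(C₀ − x) ⇒ C₀ = x + x²/Ka
C₀ = 2.82 × 10^-4 + (2.82 × 10^-4)²/(1.9 × 10^-5) = 4.47 × 10^-3 M

C₀ = 4.5 × 10^-3 M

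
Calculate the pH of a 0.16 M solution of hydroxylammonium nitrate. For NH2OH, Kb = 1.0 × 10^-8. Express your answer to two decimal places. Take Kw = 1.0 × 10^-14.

pH = 3.40

NH3OH+ is the conjugate acid of the weak base NH2OH.
Ka = Kw/Kb = 1.0×10^-14 / 1.0 × 10^-8 = 1.00 × 10^-6
Let x = [H+] at equilibrium. Ka = x²/(0.16 − x).
Neglecting x in the denominator: x = √(1.00 × 10^-6 × 0.16) = 4.00 × 10^-4 M
pH = −log[H+] = −log(4.00 × 10^-4) = 3.40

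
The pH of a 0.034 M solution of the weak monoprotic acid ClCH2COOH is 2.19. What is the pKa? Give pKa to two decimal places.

pKa = 2.82

[H+] = 10^(-2.19) = 6.46 × 10^-3 M
At equilibrium [HA] = 0.034 − 6.46 × 10^-3 = 2.75 × 10^-2 M
Ka = [H+][A-]/[HA] = (6.46 × 10^-3)² / 2.75 × 10^-2 = 1.52 × 10^-3
pKa = -log(1.52 × 10^-3) = 2.82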